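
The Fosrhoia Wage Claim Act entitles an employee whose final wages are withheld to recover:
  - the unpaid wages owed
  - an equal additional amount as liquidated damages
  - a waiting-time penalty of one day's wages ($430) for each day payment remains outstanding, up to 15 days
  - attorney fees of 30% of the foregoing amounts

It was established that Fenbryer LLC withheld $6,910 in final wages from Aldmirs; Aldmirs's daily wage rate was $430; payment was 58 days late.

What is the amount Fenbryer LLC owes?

Liquidated damages (equal amount): $6,910
Penalty days: min(58, 15) = 15
Waiting-time penalty: 15 × $430 = $6,450
Subtotal: $6,910 + $6,910 + $6,450 = $20,270
Attorney fees: 30% of $20,270 = $6,081
Total award: $20,270 + $6,081 = $26,351

Total award: $26,351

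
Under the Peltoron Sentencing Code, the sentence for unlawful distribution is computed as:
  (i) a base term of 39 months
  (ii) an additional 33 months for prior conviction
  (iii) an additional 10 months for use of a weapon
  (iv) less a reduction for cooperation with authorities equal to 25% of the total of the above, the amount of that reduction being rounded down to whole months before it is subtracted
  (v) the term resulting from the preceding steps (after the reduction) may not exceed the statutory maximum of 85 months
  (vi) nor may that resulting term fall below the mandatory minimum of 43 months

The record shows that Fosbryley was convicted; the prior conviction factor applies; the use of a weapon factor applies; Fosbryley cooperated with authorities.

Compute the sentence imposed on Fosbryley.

62 months

Prior conviction enhancement: +33 months
Use of a weapon enhancement: +10 months
Adjusted term: 39 months + 33 months + 10 months = 82 months
Cooperation with authorities reduction: 25% of 82 months = 20 months (rounded down)
After reduction: 82 − 20 = 62 months
Cap at 85 months: 62 months is within the cap, no reduction.
Minimum 43 months: 62 months meets the minimum, no increase.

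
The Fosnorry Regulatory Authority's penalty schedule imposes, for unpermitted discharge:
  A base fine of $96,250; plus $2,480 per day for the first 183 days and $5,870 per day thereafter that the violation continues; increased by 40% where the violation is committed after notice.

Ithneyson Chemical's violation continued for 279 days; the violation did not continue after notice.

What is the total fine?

$1,113,610

First 183 days: 183 × $2,480 = $453,840
Remaining days: (279 − 183) × $5,870 = $563,520
Per-day component: $453,840 + $563,520 = $1,017,360
Base plus per-day: $96,250 + $1,017,360 = $1,113,610
The violation did not continue after notice: no 40% increase.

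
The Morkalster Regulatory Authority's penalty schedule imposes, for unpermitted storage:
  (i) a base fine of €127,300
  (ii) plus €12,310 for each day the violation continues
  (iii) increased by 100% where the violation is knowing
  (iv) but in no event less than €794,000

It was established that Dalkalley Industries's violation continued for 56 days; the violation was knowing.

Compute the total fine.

€1,633,320

Per-day component: 56 × €12,310 = €689,360
Base plus per-day: €127,300 + €689,360 = €816,660
Enhancement: 100% of €816,660 = €816,660
Enhanced fine: €816,660 + €816,660 = €1,633,320
Minimum €794,000: €1,633,320 meets the minimum, no increase.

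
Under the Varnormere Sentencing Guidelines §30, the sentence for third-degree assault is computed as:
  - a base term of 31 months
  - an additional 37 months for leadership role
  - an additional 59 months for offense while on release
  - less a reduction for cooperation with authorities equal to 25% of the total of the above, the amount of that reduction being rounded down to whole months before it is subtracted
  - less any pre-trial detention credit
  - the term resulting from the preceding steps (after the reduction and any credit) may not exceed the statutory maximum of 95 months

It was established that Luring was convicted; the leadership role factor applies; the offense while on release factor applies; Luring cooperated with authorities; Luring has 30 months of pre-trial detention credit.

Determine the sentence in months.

Leadership role enhancement: +37 months
Offense while on release enhancement: +59 months
Adjusted term: 31 months + 37 months + 59 months = 127 months
Cooperation with authorities reduction: 25% of 127 months = 31 months (rounded down)
After reduction: 127 − 31 = 96 months
Less pre-trial detention credit: 96 months − 30 months = 66 months
Cap at 95 months: 66 months is within the cap, no reduction.

66 months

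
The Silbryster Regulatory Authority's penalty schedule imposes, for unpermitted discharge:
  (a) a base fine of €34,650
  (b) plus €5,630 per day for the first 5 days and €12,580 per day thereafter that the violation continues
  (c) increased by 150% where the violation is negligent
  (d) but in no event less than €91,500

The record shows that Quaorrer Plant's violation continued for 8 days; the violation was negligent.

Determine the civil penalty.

€251,350

First 5 days: 5 × €5,630 = €28,150
Remaining days: (8 − 5) × €12,580 = €37,740
Per-day component: €28,150 + €37,740 = €65,890
Base plus per-day: €34,650 + €65,890 = €100,540
Enhancement: 150% of €100,540 = €150,810
Enhanced fine: €100,540 + €150,810 = €251,350
Minimum €91,500: €251,350 meets the minimum, no increase.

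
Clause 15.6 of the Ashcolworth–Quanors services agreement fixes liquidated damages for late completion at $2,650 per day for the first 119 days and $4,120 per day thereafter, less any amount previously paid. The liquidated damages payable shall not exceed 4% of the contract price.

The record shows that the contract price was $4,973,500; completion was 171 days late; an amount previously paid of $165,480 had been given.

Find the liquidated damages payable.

First 119 days: 119 × $2,650 = $315,350
Remaining days: (171 − 119) × $4,120 = $214,240
Accrued per-day damages: $315,350 + $214,240 = $529,590
Less amount previously paid: $529,590 − $165,480 = $364,110
Cap: 4% of $4,973,500 = $198,940
Cap at $198,940: $364,110 exceeds the cap → $198,940

$198,940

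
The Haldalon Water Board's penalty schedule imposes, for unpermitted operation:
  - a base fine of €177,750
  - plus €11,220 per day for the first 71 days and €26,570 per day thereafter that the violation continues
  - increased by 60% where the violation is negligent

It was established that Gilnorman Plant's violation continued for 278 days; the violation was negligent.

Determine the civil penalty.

€10,358,976

First 71 days: 71 × €11,220 = €796,620
Remaining days: (278 − 71) × €26,570 = €5,499,990
Per-day component: €796,620 + €5,499,990 = €6,296,610
Base plus per-day: €177,750 + €6,296,610 = €6,474,360
Enhancement: 60% of €6,474,360 = €3,884,616
Enhanced fine: €6,474,360 + €3,884,616 = €10,358,976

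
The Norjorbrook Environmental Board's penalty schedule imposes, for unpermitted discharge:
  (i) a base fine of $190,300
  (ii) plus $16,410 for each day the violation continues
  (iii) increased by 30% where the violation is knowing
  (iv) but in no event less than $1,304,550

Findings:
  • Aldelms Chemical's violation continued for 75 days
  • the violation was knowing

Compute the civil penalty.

Civil penalty: $1,847,365

Per-day component: 75 × $16,410 = $1,230,750
Base plus per-day: $190,300 + $1,230,750 = $1,421,050
Enhancement: 30% of $1,421,050 = $426,315
Enhanced fine: $1,421,050 + $426,315 = $1,847,365
Minimum $1,304,550: $1,847,365 meets the minimum, no increase.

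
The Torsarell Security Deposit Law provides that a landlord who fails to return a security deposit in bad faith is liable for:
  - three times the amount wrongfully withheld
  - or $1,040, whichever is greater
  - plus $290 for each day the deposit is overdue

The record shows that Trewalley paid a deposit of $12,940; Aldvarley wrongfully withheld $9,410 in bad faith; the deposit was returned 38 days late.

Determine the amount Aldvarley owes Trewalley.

Trebled: 3 × $9,410 = $28,230
Minimum $1,040: $28,230 meets the minimum, no increase.
Late-return penalty: 38 × $290 = $11,020
Damages plus late penalty: $28,230 + $11,020 = $39,250

Recovery: $39,250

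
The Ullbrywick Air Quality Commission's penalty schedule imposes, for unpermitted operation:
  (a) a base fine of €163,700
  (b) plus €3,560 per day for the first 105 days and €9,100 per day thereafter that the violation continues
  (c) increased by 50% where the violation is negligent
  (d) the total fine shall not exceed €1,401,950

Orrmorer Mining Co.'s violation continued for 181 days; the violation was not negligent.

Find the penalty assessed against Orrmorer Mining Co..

€1,229,100

First 105 days: 105 × €3,560 = €373,800
Remaining days: (181 − 105) × €9,100 = €691,600
Per-day component: €373,800 + €691,600 = €1,065,400
Base plus per-day: €163,700 + €1,065,400 = €1,229,100
The violation was not negligent: no 50% increase.
Cap at €1,401,950: €1,229,100 is within the cap, no reduction.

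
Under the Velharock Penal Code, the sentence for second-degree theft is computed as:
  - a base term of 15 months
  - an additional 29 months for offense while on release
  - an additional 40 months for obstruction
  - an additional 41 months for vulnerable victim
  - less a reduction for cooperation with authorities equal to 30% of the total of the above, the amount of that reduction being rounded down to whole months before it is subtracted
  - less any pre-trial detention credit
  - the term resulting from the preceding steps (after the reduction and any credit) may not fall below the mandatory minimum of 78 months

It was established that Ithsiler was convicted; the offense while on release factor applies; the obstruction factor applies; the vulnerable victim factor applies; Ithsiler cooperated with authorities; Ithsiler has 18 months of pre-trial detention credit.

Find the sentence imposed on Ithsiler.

Offense while on release enhancement: +29 months
Obstruction enhancement: +40 months
Vulnerable victim enhancement: +41 months
Adjusted term: 15 months + 29 months + 40 months + 41 months = 125 months
Cooperation with authorities reduction: 30% of 125 months = 37 months (rounded down)
After reduction: 125 − 37 = 88 months
Less pre-trial detention credit: 88 months − 18 months = 70 months
Minimum 78 months: 70 months is below the minimum → 78 months

78 months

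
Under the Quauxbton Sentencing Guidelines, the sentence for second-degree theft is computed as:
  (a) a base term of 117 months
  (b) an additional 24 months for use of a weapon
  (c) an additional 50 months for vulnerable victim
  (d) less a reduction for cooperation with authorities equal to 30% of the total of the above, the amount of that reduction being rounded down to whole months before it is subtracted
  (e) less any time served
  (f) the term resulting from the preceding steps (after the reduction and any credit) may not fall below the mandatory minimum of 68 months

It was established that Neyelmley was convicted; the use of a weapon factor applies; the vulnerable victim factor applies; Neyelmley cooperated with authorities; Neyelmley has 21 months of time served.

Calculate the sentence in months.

113 months

Use of a weapon enhancement: +24 months
Vulnerable victim enhancement: +50 months
Adjusted term: 117 months + 24 months + 50 months = 191 months
Cooperation with authorities reduction: 30% of 191 months = 57 months (rounded down)
After reduction: 191 − 57 = 134 months
Less time served: 134 months − 21 months = 113 months
Minimum 68 months: 113 months meets the minimum, no increase.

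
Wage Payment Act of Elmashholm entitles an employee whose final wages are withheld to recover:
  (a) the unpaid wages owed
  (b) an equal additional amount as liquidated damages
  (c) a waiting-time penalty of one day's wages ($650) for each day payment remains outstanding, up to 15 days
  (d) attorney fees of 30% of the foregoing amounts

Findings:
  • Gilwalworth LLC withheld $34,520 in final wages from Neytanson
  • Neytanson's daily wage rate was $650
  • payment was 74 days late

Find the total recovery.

Total award: $102,427

Liquidated damages (equal amount): $34,520
Penalty days: min(74, 15) = 15
Waiting-time penalty: 15 × $650 = $9,750
Subtotal: $34,520 + $34,520 + $9,750 = $78,790
Attorney fees: 30% of $78,790 = $23,637
Total award: $78,790 + $23,637 = $102,427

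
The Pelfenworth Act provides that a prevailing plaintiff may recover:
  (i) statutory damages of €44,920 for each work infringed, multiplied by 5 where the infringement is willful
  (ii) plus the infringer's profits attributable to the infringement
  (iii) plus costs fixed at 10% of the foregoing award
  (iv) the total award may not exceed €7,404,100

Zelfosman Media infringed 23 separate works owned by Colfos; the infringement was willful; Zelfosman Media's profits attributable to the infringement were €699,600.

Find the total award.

Statutory damages: 23 × €44,920 = €1,033,160
Multiplied by 5: 5 × €1,033,160 = €5,165,800
Combined award: €5,165,800 + €699,600 = €5,865,400
Costs: 10% of €5,865,400 = €586,540
Award plus costs: €5,865,400 + €586,540 = €6,451,940
Cap at €7,404,100: €6,451,940 is within the cap, no reduction.

€6,451,940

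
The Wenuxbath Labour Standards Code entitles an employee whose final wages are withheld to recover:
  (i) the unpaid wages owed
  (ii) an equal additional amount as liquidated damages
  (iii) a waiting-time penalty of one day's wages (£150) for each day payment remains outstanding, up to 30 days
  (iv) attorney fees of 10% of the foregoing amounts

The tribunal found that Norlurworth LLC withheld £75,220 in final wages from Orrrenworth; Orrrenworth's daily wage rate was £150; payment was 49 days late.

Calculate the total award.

£170,434

Liquidated damages (equal amount): £75,220
Penalty days: min(49, 30) = 30
Waiting-time penalty: 30 × £150 = £4,500
Subtotal: £75,220 + £75,220 + £4,500 = £154,940
Attorney fees: 10% of £154,940 = £15,494
Total award: £154,940 + £15,494 = £170,434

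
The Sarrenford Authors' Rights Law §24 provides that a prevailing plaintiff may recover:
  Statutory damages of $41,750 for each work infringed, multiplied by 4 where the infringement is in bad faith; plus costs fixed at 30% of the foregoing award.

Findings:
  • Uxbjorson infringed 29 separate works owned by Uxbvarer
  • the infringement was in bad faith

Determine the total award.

Statutory damages: 29 × $41,750 = $1,210,750
Multiplied by 4: 4 × $1,210,750 = $4,843,000
Costs: 30% of $4,843,000 = $1,452,900
Award plus costs: $4,843,000 + $1,452,900 = $6,295,900

Award: $6,295,900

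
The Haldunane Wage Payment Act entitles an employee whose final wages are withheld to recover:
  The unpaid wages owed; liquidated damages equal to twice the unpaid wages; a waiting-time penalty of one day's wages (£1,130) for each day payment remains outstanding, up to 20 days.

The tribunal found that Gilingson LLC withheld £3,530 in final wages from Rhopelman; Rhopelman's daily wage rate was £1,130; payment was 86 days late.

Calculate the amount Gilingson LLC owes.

Total award: £33,190

Doubled: 2 × £3,530 = £7,060
Penalty days: min(86, 20) = 20
Waiting-time penalty: 20 × £1,130 = £22,600
Total award: £3,530 + £7,060 + £22,600 = £33,190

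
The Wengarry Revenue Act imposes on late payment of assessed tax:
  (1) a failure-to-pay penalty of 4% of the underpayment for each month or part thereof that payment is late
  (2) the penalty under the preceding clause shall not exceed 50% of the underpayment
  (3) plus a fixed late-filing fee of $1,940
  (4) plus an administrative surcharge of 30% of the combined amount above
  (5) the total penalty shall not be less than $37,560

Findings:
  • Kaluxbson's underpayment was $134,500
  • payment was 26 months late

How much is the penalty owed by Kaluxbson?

Accrued rate: 4% × 26 = 104%, capped at 50% → 50%
Failure-to-pay penalty: 50% of $134,500 = $67,250
Penalty before surcharge: $67,250 + $1,940 = $69,190
Administrative surcharge: 30% of $69,190 = $20,757
Total penalty: $69,190 + $20,757 = $89,947
Minimum $37,560: $89,947 meets the minimum, no increase.

$89,947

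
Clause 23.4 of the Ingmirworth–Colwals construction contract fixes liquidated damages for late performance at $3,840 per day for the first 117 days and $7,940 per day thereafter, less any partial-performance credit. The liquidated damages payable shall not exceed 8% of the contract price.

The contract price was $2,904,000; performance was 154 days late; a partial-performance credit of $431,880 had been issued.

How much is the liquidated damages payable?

$232,320

First 117 days: 117 × $3,840 = $449,280
Remaining days: (154 − 117) × $7,940 = $293,780
Accrued per-day damages: $449,280 + $293,780 = $743,060
Less partial-performance credit: $743,060 − $431,880 = $311,180
Cap: 8% of $2,904,000 = $232,320
Cap at $232,320: $311,180 exceeds the cap → $232,320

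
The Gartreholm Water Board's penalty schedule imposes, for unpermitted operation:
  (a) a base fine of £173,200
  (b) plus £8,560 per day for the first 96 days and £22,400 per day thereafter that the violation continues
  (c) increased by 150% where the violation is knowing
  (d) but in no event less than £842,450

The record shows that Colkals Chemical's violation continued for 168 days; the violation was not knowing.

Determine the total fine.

First 96 days: 96 × £8,560 = £821,760
Remaining days: (168 − 96) × £22,400 = £1,612,800
Per-day component: £821,760 + £1,612,800 = £2,434,560
Base plus per-day: £173,200 + £2,434,560 = £2,607,760
The violation was not knowing: no 150% increase.
Minimum £842,450: £2,607,760 meets the minimum, no increase.

£2,607,760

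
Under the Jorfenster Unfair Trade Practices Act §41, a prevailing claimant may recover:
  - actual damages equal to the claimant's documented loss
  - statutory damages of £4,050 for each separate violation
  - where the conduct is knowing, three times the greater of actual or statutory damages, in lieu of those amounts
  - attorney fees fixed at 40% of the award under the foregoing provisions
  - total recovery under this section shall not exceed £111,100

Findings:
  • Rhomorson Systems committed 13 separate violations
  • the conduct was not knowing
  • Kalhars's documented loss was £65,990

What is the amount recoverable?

Statutory damages: 13 × £4,050 = £52,650
Conduct not knowing: the in-lieu enhancement does not apply.
Actual plus statutory damages: £65,990 + £52,650 = £118,640
Attorney fees: 40% of £118,640 = £47,456
Total before cap: £118,640 + £47,456 = £166,096
Cap at £111,100: £166,096 exceeds the cap → £111,100

£111,100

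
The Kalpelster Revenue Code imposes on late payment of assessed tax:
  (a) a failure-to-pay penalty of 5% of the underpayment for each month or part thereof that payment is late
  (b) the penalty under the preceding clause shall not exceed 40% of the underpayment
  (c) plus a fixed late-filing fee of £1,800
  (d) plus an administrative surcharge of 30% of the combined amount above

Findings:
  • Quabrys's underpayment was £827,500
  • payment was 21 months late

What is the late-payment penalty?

£432,640

Accrued rate: 5% × 21 = 105%, capped at 40% → 40%
Failure-to-pay penalty: 40% of £827,500 = £331,000
Penalty before surcharge: £331,000 + £1,800 = £332,800
Administrative surcharge: 30% of £332,800 = £99,840
Total penalty: £332,800 + £99,840 = £432,640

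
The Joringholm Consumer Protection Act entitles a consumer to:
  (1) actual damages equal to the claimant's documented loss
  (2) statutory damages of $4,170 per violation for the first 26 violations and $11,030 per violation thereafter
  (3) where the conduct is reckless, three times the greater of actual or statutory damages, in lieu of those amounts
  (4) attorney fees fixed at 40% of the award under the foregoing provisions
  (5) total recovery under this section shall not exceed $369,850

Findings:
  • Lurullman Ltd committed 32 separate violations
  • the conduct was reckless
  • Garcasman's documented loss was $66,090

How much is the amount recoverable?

Total recovery: $369,850

First 26 violations: 26 × $4,170 = $108,420
Remaining violations: (32 − 26) × $11,030 = $66,180
Statutory damages: $108,420 + $66,180 = $174,600
Greater of actual damages ($66,090) or statutory damages ($174,600): $174,600
Trebled: 3 × $174,600 = $523,800
Attorney fees: 40% of $523,800 = $209,520
Total before cap: $523,800 + $209,520 = $733,320
Cap at $369,850: $733,320 exceeds the cap → $369,850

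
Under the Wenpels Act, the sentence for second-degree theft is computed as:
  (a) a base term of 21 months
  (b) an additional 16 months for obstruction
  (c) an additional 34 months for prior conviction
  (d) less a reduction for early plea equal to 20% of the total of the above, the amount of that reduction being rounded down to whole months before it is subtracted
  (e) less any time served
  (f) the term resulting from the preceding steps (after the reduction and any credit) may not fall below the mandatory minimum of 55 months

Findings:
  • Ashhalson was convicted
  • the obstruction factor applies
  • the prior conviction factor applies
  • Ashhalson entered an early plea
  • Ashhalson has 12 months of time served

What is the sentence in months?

Obstruction enhancement: +16 months
Prior conviction enhancement: +34 months
Adjusted term: 21 months + 16 months + 34 months = 71 months
Early plea reduction: 20% of 71 months = 14 months (rounded down)
After reduction: 71 − 14 = 57 months
Less time served: 57 months − 12 months = 45 months
Minimum 55 months: 45 months is below the minimum → 55 months

55 months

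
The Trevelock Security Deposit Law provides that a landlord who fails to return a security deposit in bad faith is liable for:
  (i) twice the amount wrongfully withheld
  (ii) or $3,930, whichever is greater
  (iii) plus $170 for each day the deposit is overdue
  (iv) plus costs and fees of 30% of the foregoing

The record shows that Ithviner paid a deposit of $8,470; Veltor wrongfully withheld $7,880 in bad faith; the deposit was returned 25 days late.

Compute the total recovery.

$26,013

Doubled: 2 × $7,880 = $15,760
Minimum $3,930: $15,760 meets the minimum, no increase.
Late-return penalty: 25 × $170 = $4,250
Damages plus late penalty: $15,760 + $4,250 = $20,010
Costs and fees: 30% of $20,010 = $6,003
Total recovery: $20,010 + $6,003 = $26,013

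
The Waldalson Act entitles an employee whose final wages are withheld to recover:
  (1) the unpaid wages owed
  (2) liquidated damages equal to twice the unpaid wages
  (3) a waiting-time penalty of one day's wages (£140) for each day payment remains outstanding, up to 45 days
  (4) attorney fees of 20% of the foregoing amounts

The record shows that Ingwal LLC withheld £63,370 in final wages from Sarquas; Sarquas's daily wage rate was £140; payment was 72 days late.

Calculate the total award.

Total award: £235,692

Doubled: 2 × £63,370 = £126,740
Penalty days: min(72, 45) = 45
Waiting-time penalty: 45 × £140 = £6,300
Subtotal: £63,370 + £126,740 + £6,300 = £196,410
Attorney fees: 20% of £196,410 = £39,282
Total award: £196,410 + £39,282 = £235,692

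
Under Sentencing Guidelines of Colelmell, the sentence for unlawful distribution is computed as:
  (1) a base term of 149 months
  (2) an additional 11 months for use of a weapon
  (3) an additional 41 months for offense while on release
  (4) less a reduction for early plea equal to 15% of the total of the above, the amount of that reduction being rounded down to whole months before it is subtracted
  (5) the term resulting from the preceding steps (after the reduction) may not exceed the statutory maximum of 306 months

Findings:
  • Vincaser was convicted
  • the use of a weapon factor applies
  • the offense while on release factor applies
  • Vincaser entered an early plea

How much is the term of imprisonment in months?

Sentence: 171 months

Use of a weapon enhancement: +11 months
Offense while on release enhancement: +41 months
Adjusted term: 149 months + 11 months + 41 months = 201 months
Early plea reduction: 15% of 201 months = 30 months (rounded down)
After reduction: 201 − 30 = 171 months
Cap at 306 months: 171 months is within the cap, no reduction.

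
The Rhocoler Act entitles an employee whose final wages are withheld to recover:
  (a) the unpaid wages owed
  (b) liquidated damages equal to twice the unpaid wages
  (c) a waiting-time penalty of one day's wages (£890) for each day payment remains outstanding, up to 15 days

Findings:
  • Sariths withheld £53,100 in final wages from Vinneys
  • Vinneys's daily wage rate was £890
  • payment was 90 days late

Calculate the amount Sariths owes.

£172,650

Doubled: 2 × £53,100 = £106,200
Penalty days: min(90, 15) = 15
Waiting-time penalty: 15 × £890 = £13,350
Total award: £53,100 + £106,200 + £13,350 = £172,650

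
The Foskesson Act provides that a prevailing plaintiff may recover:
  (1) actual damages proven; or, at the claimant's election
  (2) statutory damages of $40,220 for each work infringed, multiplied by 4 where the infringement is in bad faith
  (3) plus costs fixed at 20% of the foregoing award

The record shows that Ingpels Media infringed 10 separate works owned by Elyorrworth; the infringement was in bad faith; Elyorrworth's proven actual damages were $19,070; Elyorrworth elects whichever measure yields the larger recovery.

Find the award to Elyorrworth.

Statutory damages: 10 × $40,220 = $402,200
Multiplied by 4: 4 × $402,200 = $1,608,800
Greater of actual damages ($19,070) or enhanced statutory damages ($1,608,800): $1,608,800
Costs: 20% of $1,608,800 = $321,760
Award plus costs: $1,608,800 + $321,760 = $1,930,560

Award: $1,930,560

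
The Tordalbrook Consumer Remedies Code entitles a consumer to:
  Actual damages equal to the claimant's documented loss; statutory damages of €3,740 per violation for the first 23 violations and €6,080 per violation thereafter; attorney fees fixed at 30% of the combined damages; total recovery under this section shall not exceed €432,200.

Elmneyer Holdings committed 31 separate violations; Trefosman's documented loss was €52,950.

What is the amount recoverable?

First 23 violations: 23 × €3,740 = €86,020
Remaining violations: (31 − 23) × €6,080 = €48,640
Statutory damages: €86,020 + €48,640 = €134,660
Combined damages: €52,950 + €134,660 = €187,610
Attorney fees: 30% of €187,610 = €56,283
Total before cap: €187,610 + €56,283 = €243,893
Cap at €432,200: €243,893 is within the cap, no reduction.

€243,893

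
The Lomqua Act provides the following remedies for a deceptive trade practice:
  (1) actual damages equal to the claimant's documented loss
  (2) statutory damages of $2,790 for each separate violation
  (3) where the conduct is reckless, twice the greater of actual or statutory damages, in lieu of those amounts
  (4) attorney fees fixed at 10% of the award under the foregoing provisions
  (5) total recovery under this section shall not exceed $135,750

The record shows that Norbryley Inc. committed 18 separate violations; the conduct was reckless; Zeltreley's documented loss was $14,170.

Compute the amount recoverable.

$110,484

Statutory damages: 18 × $2,790 = $50,220
Greater of actual damages ($14,170) or statutory damages ($50,220): $50,220
Doubled: 2 × $50,220 = $100,440
Attorney fees: 10% of $100,440 = $10,044
Total before cap: $100,440 + $10,044 = $110,484
Cap at $135,750: $110,484 is within the cap, no reduction.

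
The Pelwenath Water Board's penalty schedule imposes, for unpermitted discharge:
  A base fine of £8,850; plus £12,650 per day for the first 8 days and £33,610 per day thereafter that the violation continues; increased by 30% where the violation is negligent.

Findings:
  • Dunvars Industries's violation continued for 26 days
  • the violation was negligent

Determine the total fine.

Civil penalty: £929,539

First 8 days: 8 × £12,650 = £101,200
Remaining days: (26 − 8) × £33,610 = £604,980
Per-day component: £101,200 + £604,980 = £706,180
Base plus per-day: £8,850 + £706,180 = £715,030
Enhancement: 30% of £715,030 = £214,509
Enhanced fine: £715,030 + £214,509 = £929,539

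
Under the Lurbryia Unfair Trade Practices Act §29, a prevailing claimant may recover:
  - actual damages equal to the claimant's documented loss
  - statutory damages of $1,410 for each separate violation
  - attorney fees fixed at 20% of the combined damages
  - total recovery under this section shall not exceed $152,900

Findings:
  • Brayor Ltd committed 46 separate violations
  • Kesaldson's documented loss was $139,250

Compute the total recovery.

Statutory damages: 46 × $1,410 = $64,860
Combined damages: $139,250 + $64,860 = $204,110
Attorney fees: 20% of $204,110 = $40,822
Total before cap: $204,110 + $40,822 = $244,932
Cap at $152,900: $244,932 exceeds the cap → $152,900

Total recovery: $152,900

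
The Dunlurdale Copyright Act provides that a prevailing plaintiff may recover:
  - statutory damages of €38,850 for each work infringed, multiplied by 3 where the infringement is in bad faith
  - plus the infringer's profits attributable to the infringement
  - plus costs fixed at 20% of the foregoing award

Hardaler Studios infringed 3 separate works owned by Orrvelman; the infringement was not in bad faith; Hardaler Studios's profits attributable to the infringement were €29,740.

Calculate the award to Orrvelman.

€175,548

Statutory damages: 3 × €38,850 = €116,550
Infringement not in bad faith: no ×3 enhancement.
Combined award: €116,550 + €29,740 = €146,290
Costs: 20% of €146,290 = €29,258
Award plus costs: €146,290 + €29,258 = €175,548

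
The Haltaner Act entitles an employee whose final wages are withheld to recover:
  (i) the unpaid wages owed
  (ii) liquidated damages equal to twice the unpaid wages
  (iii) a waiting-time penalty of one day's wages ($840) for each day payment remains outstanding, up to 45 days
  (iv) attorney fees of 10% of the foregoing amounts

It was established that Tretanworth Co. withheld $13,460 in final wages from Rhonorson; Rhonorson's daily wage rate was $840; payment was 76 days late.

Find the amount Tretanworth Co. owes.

$85,998

Doubled: 2 × $13,460 = $26,920
Penalty days: min(76, 45) = 45
Waiting-time penalty: 45 × $840 = $37,800
Subtotal: $13,460 + $26,920 + $37,800 = $78,180
Attorney fees: 10% of $78,180 = $7,818
Total award: $78,180 + $7,818 = $85,998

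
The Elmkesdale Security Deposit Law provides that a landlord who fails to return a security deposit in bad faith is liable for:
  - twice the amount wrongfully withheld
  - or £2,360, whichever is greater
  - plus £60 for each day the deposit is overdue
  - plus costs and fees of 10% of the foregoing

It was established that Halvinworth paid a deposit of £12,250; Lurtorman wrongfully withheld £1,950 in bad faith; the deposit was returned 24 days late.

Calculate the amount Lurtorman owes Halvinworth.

£5,874

Doubled: 2 × £1,950 = £3,900
Minimum £2,360: £3,900 meets the minimum, no increase.
Late-return penalty: 24 × £60 = £1,440
Damages plus late penalty: £3,900 + £1,440 = £5,340
Costs and fees: 10% of £5,340 = £534
Total recovery: £5,340 + £534 = £5,874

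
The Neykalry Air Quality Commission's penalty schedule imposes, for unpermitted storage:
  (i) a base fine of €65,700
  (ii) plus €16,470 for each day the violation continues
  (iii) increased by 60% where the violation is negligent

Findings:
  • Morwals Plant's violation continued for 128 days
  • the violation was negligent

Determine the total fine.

Civil penalty: €3,478,176

Per-day component: 128 × €16,470 = €2,108,160
Base plus per-day: €65,700 + €2,108,160 = €2,173,860
Enhancement: 60% of €2,173,860 = €1,304,316
Enhanced fine: €2,173,860 + €1,304,316 = €3,478,176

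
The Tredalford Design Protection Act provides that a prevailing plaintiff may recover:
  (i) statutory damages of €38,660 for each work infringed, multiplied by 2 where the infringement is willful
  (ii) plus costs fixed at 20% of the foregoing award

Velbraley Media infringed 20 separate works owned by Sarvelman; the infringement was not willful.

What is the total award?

€927,840

Statutory damages: 20 × €38,660 = €773,200
Infringement not willful: no ×2 enhancement.
Costs: 20% of €773,200 = €154,640
Award plus costs: €773,200 + €154,640 = €927,840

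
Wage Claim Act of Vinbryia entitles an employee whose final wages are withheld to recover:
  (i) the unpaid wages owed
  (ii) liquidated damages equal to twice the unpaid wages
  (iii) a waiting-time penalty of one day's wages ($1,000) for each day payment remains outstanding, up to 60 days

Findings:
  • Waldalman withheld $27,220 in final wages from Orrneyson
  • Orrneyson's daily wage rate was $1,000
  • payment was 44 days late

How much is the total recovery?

Doubled: 2 × $27,220 = $54,440
Penalty days: min(44, 60) = 44
Waiting-time penalty: 44 × $1,000 = $44,000
Total award: $27,220 + $54,440 + $44,000 = $125,660

$125,660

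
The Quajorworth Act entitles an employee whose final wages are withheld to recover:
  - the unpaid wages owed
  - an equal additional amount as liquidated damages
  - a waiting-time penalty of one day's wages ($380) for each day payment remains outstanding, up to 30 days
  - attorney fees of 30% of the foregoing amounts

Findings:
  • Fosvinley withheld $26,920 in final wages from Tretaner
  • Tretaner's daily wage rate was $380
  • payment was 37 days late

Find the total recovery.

$84,812

Liquidated damages (equal amount): $26,920
Penalty days: min(37, 30) = 30
Waiting-time penalty: 30 × $380 = $11,400
Subtotal: $26,920 + $26,920 + $11,400 = $65,240
Attorney fees: 30% of $65,240 = $19,572
Total award: $65,240 + $19,572 = $84,812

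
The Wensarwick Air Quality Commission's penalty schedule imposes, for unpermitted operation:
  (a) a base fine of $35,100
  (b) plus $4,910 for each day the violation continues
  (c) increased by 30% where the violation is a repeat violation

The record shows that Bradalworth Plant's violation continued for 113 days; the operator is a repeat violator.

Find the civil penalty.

Per-day component: 113 × $4,910 = $554,830
Base plus per-day: $35,100 + $554,830 = $589,930
Enhancement: 30% of $589,930 = $176,979
Enhanced fine: $589,930 + $176,979 = $766,909

Civil penalty: $766,909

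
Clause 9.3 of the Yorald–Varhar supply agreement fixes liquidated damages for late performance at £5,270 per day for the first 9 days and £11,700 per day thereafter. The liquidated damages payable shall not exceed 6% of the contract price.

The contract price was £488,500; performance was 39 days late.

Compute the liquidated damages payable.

£29,310

First 9 days: 9 × £5,270 = £47,430
Remaining days: (39 − 9) × £11,700 = £351,000
Accrued per-day damages: £47,430 + £351,000 = £398,430
Cap: 6% of £488,500 = £29,310
Cap at £29,310: £398,430 exceeds the cap → £29,310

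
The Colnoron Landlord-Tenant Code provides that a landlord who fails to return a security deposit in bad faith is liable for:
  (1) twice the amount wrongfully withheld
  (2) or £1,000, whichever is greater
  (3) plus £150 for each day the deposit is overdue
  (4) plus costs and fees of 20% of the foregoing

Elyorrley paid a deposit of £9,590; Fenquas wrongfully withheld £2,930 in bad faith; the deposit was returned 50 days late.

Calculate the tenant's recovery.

£16,032

Doubled: 2 × £2,930 = £5,860
Minimum £1,000: £5,860 meets the minimum, no increase.
Late-return penalty: 50 × £150 = £7,500
Damages plus late penalty: £5,860 + £7,500 = £13,360
Costs and fees: 20% of £13,360 = £2,672
Total recovery: £13,360 + £2,672 = £16,032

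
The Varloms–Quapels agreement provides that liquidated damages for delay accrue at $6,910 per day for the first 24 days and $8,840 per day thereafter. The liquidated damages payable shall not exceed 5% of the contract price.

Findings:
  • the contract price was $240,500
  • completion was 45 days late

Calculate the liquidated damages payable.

$12,025

First 24 days: 24 × $6,910 = $165,840
Remaining days: (45 − 24) × $8,840 = $185,640
Accrued per-day damages: $165,840 + $185,640 = $351,480
Cap: 5% of $240,500 = $12,025
Cap at $12,025: $351,480 exceeds the cap → $12,025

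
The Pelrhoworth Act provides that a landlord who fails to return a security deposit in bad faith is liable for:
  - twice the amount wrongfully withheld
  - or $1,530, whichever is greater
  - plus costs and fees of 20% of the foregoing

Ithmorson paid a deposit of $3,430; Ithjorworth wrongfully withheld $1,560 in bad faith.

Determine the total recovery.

$3,744

Doubled: 2 × $1,560 = $3,120
Minimum $1,530: $3,120 meets the minimum, no increase.
Costs and fees: 20% of $3,120 = $624
Total recovery: $3,120 + $624 = $3,744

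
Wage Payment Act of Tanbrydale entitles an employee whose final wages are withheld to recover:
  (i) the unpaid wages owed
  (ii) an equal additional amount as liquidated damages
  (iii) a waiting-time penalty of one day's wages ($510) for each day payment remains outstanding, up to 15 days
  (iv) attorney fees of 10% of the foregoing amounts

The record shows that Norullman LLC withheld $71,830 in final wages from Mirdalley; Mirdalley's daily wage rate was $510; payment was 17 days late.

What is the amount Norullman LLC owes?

Liquidated damages (equal amount): $71,830
Penalty days: min(17, 15) = 15
Waiting-time penalty: 15 × $510 = $7,650
Subtotal: $71,830 + $71,830 + $7,650 = $151,310
Attorney fees: 10% of $151,310 = $15,131
Total award: $151,310 + $15,131 = $166,441

Total award: $166,441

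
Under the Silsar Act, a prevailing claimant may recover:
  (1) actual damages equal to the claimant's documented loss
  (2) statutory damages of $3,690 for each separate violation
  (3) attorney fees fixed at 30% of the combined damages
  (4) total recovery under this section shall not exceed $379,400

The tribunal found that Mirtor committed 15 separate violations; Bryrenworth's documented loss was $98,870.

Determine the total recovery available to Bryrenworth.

Statutory damages: 15 × $3,690 = $55,350
Combined damages: $98,870 + $55,350 = $154,220
Attorney fees: 30% of $154,220 = $46,266
Total before cap: $154,220 + $46,266 = $200,486
Cap at $379,400: $200,486 is within the cap, no reduction.

$200,486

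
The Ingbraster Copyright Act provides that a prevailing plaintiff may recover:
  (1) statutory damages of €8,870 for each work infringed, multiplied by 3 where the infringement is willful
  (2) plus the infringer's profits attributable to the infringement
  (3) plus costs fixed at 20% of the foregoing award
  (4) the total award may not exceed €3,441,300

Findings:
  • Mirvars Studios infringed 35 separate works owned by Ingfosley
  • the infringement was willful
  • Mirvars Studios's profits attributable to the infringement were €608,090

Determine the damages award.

€1,847,328

Statutory damages: 35 × €8,870 = €310,450
Trebled: 3 × €310,450 = €931,350
Combined award: €931,350 + €608,090 = €1,539,440
Costs: 20% of €1,539,440 = €307,888
Award plus costs: €1,539,440 + €307,888 = €1,847,328
Cap at €3,441,300: €1,847,328 is within the cap, no reduction.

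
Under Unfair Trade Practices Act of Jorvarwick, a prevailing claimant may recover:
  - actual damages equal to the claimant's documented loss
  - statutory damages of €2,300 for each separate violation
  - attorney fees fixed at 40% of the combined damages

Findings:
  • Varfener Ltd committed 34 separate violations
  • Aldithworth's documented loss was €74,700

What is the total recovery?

Statutory damages: 34 × €2,300 = €78,200
Combined damages: €74,700 + €78,200 = €152,900
Attorney fees: 40% of €152,900 = €61,160
Total recovery: €152,900 + €61,160 = €214,060

€214,060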